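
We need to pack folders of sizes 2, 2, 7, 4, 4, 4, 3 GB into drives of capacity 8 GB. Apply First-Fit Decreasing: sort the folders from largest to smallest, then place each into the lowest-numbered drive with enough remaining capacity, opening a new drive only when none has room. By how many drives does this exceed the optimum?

First-Fit Decreasing: [7] [4,4] [4,3] [2,2] → 4 drives.
Total size 26 GB; any packing needs at least ⌈26/8⌉ = 4 drives.
So 4 is already optimal.

0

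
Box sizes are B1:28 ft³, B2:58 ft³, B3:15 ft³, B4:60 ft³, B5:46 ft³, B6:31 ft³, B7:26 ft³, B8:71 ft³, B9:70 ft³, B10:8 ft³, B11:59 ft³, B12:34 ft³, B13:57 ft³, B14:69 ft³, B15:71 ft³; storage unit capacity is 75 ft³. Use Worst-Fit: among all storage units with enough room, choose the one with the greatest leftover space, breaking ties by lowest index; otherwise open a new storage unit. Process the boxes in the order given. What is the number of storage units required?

Put B1 (28 ft³) in storage unit 1; 47 ft³ remain.
Put B2 (58 ft³) in storage unit 2; 17 ft³ remain.
Put B3 (15 ft³) in storage unit 1; 32 ft³ remain.
Put B4 (60 ft³) in storage unit 3; 15 ft³ remain.
Put B5 (46 ft³) in storage unit 4; 29 ft³ remain.
Put B6 (31 ft³) in storage unit 1; 1 ft³ remain.
Put B7 (26 ft³) in storage unit 4; 3 ft³ remain.
Put B8 (71 ft³) in storage unit 5; 4 ft³ remain.
Put B9 (70 ft³) in storage unit 6; 5 ft³ remain.
Put B10 (8 ft³) in storage unit 2; 9 ft³ remain.
Put B11 (59 ft³) in storage unit 7; 16 ft³ remain.
Put B12 (34 ft³) in storage unit 8; 41 ft³ remain.
Put B13 (57 ft³) in storage unit 9; 18 ft³ remain.
Put B14 (69 ft³) in storage unit 10; 6 ft³ remain.
Put B15 (71 ft³) in storage unit 11; 4 ft³ remain.

11 storage units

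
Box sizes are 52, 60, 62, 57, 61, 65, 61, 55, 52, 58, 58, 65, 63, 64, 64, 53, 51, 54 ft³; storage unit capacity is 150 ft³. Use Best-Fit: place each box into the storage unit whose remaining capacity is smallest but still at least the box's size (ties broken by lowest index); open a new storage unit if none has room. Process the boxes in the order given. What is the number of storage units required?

9

Put 52 ft³ in storage unit 1; 98 ft³ remain.
Put 60 ft³ in storage unit 1; 38 ft³ remain.
Put 62 ft³ in storage unit 2; 88 ft³ remain.
Put 57 ft³ in storage unit 2; 31 ft³ remain.
Put 61 ft³ in storage unit 3; 89 ft³ remain.
Put 65 ft³ in storage unit 3; 24 ft³ remain.
Put 61 ft³ in storage unit 4; 89 ft³ remain.
Put 55 ft³ in storage unit 4; 34 ft³ remain.
Put 52 ft³ in storage unit 5; 98 ft³ remain.
Put 58 ft³ in storage unit 5; 40 ft³ remain.
Put 58 ft³ in storage unit 6; 92 ft³ remain.
Put 65 ft³ in storage unit 6; 27 ft³ remain.
Put 63 ft³ in storage unit 7; 87 ft³ remain.
Put 64 ft³ in storage unit 7; 23 ft³ remain.
Put 64 ft³ in storage unit 8; 86 ft³ remain.
Put 53 ft³ in storage unit 8; 33 ft³ remain.
Put 51 ft³ in storage unit 9; 99 ft³ remain.
Put 54 ft³ in storage unit 9; 45 ft³ remain.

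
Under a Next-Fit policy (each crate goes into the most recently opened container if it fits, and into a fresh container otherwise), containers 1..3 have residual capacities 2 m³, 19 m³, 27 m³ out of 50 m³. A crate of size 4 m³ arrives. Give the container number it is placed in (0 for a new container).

3

Next-Fit only looks at container 3, which has 27 m³ free.
4 m³ fits there.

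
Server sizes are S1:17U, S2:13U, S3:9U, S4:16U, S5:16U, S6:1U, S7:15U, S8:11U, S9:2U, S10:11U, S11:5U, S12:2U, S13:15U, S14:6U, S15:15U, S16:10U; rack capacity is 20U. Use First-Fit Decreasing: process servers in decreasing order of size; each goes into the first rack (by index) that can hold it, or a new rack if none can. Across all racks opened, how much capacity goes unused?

36

Sorted descending: 17, 16, 16, 15, 15, 15, 13, 11, 11, 10, 9, 6, 5, 2, 2, 1.
17U → rack 1 (remaining 3U)
16U → rack 2 (remaining 4U)
16U → rack 3 (remaining 4U)
15U → rack 4 (remaining 5U)
15U → rack 5 (remaining 5U)
15U → rack 6 (remaining 5U)
13U → rack 7 (remaining 7U)
11U → rack 8 (remaining 9U)
11U → rack 9 (remaining 9U)
10U → rack 10 (remaining 10U)
9U → rack 8 (remaining 0U)
6U → rack 7 (remaining 1U)
5U → rack 4 (remaining 0U)
2U → rack 1 (remaining 1U)
2U → rack 2 (remaining 2U)
1U → rack 1 (remaining 0U)
10 racks × 20U = 200U; used 164U; unused 36U.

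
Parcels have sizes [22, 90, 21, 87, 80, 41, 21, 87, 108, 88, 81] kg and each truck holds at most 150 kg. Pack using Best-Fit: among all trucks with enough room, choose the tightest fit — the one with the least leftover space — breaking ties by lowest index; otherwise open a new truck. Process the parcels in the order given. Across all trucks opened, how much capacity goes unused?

324

Put 22 kg in truck 1; 128 kg remain.
Put 90 kg in truck 1; 38 kg remain.
Put 21 kg in truck 1; 17 kg remain.
Put 87 kg in truck 2; 63 kg remain.
Put 80 kg in truck 3; 70 kg remain.
Put 41 kg in truck 2; 22 kg remain.
Put 21 kg in truck 2; 1 kg remain.
Put 87 kg in truck 4; 63 kg remain.
Put 108 kg in truck 5; 42 kg remain.
Put 88 kg in truck 6; 62 kg remain.
Put 81 kg in truck 7; 69 kg remain.
7 trucks × 150 kg = 1050 kg; used 726 kg; unused 324 kg.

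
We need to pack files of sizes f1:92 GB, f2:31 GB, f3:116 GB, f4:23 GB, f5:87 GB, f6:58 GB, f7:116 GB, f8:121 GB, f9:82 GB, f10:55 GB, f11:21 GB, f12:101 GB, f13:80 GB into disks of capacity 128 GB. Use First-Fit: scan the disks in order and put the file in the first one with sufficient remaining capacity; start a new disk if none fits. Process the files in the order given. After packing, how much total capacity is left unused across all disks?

169

disk 1: place f1 (92 GB), 36 GB left
disk 1: place f2 (31 GB), 5 GB left
disk 2: place f3 (116 GB), 12 GB left
disk 3: place f4 (23 GB), 105 GB left
disk 3: place f5 (87 GB), 18 GB left
disk 4: place f6 (58 GB), 70 GB left
disk 5: place f7 (116 GB), 12 GB left
disk 6: place f8 (121 GB), 7 GB left
disk 7: place f9 (82 GB), 46 GB left
disk 4: place f10 (55 GB), 15 GB left
disk 7: place f11 (21 GB), 25 GB left
disk 8: place f12 (101 GB), 27 GB left
disk 9: place f13 (80 GB), 48 GB left
9 disks × 128 GB = 1152 GB; used 983 GB; unused 169 GB.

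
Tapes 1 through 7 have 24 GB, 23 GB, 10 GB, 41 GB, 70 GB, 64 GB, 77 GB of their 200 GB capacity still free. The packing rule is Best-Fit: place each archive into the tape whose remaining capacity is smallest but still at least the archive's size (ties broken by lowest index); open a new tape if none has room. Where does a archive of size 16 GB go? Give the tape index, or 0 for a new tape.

Tapes with room: tape 1 (24 GB), tape 2 (23 GB), tape 4 (41 GB), tape 5 (70 GB), tape 6 (64 GB), tape 7 (77 GB).
Tightest fit is tape 2 with 23 GB free.

2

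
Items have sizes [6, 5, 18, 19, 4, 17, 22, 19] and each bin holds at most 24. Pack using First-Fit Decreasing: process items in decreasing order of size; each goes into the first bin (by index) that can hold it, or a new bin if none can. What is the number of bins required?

5

Sorted descending: 22, 19, 19, 18, 17, 6, 5, 4.
Put 22 in bin 1; 2 remain.
Put 19 in bin 2; 5 remain.
Put 19 in bin 3; 5 remain.
Put 18 in bin 4; 6 remain.
Put 17 in bin 5; 7 remain.
Put 6 in bin 4; 0 remain.
Put 5 in bin 2; 0 remain.
Put 4 in bin 3; 1 remain.
Final bins: [22] [19,5] [19,4] [18,6] [17].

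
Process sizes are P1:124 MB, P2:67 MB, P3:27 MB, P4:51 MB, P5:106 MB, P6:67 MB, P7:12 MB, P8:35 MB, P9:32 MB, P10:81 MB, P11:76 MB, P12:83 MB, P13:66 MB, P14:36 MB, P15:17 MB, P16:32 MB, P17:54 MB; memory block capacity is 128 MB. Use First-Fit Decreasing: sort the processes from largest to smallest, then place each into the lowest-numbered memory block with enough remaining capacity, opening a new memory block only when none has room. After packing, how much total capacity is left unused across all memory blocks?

58

Sorted descending: 124, 106, 83, 81, 76, 67, 67, 66, 54, 51, 36, 35, 32, 32, 27, 17, 12.
Put 124 MB in memory block 1; 4 MB remain.
Put 106 MB in memory block 2; 22 MB remain.
Put 83 MB in memory block 3; 45 MB remain.
Put 81 MB in memory block 4; 47 MB remain.
Put 76 MB in memory block 5; 52 MB remain.
Put 67 MB in memory block 6; 61 MB remain.
Put 67 MB in memory block 7; 61 MB remain.
Put 66 MB in memory block 8; 62 MB remain.
Put 54 MB in memory block 6; 7 MB remain.
Put 51 MB in memory block 5; 1 MB remain.
Put 36 MB in memory block 3; 9 MB remain.
Put 35 MB in memory block 4; 12 MB remain.
Put 32 MB in memory block 7; 29 MB remain.
Put 32 MB in memory block 8; 30 MB remain.
Put 27 MB in memory block 7; 2 MB remain.
Put 17 MB in memory block 2; 5 MB remain.
Put 12 MB in memory block 4; 0 MB remain.
8 memory blocks × 128 MB = 1024 MB; used 966 MB; unused 58 MB.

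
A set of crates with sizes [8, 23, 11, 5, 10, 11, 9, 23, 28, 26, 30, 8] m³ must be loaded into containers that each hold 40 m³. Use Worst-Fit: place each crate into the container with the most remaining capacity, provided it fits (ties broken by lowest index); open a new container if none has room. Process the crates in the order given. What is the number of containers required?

6 containers

Put 8 m³ in container 1; 32 m³ remain.
Put 23 m³ in container 1; 9 m³ remain.
Put 11 m³ in container 2; 29 m³ remain.
Put 5 m³ in container 2; 24 m³ remain.
Put 10 m³ in container 2; 14 m³ remain.
Put 11 m³ in container 2; 3 m³ remain.
Put 9 m³ in container 1; 0 m³ remain.
Put 23 m³ in container 3; 17 m³ remain.
Put 28 m³ in container 4; 12 m³ remain.
Put 26 m³ in container 5; 14 m³ remain.
Put 30 m³ in container 6; 10 m³ remain.
Put 8 m³ in container 3; 9 m³ remain.
Final containers: [8,23,9] [11,5,10,11] [23,8] [28] [26] [30].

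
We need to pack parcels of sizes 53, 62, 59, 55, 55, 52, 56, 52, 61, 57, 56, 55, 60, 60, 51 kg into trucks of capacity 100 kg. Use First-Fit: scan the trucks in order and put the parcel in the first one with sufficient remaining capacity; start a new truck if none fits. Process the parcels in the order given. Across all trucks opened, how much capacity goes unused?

Put 53 kg in truck 1; 47 kg remain.
Put 62 kg in truck 2; 38 kg remain.
Put 59 kg in truck 3; 41 kg remain.
Put 55 kg in truck 4; 45 kg remain.
Put 55 kg in truck 5; 45 kg remain.
Put 52 kg in truck 6; 48 kg remain.
Put 56 kg in truck 7; 44 kg remain.
Put 52 kg in truck 8; 48 kg remain.
Put 61 kg in truck 9; 39 kg remain.
Put 57 kg in truck 10; 43 kg remain.
Put 56 kg in truck 11; 44 kg remain.
Put 55 kg in truck 12; 45 kg remain.
Put 60 kg in truck 13; 40 kg remain.
Put 60 kg in truck 14; 40 kg remain.
Put 51 kg in truck 15; 49 kg remain.
15 trucks × 100 kg = 1500 kg; used 844 kg; unused 656 kg.

656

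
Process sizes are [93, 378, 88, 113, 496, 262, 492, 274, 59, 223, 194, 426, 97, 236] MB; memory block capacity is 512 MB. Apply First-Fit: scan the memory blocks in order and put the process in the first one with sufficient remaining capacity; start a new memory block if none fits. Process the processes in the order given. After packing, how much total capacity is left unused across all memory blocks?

93 MB → memory block 1 (remaining 419 MB)
378 MB → memory block 1 (remaining 41 MB)
88 MB → memory block 2 (remaining 424 MB)
113 MB → memory block 2 (remaining 311 MB)
496 MB → memory block 3 (remaining 16 MB)
262 MB → memory block 2 (remaining 49 MB)
492 MB → memory block 4 (remaining 20 MB)
274 MB → memory block 5 (remaining 238 MB)
59 MB → memory block 5 (remaining 179 MB)
223 MB → memory block 6 (remaining 289 MB)
194 MB → memory block 6 (remaining 95 MB)
426 MB → memory block 7 (remaining 86 MB)
97 MB → memory block 5 (remaining 82 MB)
236 MB → memory block 8 (remaining 276 MB)
8 memory blocks × 512 MB = 4096 MB; used 3431 MB; unused 665 MB.

665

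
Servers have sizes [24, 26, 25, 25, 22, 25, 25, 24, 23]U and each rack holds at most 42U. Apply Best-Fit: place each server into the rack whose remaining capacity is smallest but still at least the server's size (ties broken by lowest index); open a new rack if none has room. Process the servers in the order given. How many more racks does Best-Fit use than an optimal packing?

0

Best-Fit: [24] [26] [25] [25] [22] [25] [25] [24] [23] → 9 racks.
9 servers exceed 21U (half the capacity), and no two of those can share a rack, so at least 9 racks are needed.
So 9 is already optimal.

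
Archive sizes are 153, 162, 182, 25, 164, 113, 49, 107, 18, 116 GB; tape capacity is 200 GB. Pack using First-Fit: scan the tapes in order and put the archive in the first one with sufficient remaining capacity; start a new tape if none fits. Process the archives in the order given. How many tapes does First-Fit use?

7 tapes

153 GB → tape 1 (remaining 47 GB)
162 GB → tape 2 (remaining 38 GB)
182 GB → tape 3 (remaining 18 GB)
25 GB → tape 1 (remaining 22 GB)
164 GB → tape 4 (remaining 36 GB)
113 GB → tape 5 (remaining 87 GB)
49 GB → tape 5 (remaining 38 GB)
107 GB → tape 6 (remaining 93 GB)
18 GB → tape 1 (remaining 4 GB)
116 GB → tape 7 (remaining 84 GB)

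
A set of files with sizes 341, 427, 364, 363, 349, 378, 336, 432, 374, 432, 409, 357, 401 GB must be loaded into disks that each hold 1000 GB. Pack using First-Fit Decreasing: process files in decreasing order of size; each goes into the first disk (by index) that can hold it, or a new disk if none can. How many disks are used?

Sorted descending: 432, 432, 427, 409, 401, 378, 374, 364, 363, 357, 349, 341, 336.
432 GB → disk 1 (remaining 568 GB)
432 GB → disk 1 (remaining 136 GB)
427 GB → disk 2 (remaining 573 GB)
409 GB → disk 2 (remaining 164 GB)
401 GB → disk 3 (remaining 599 GB)
378 GB → disk 3 (remaining 221 GB)
374 GB → disk 4 (remaining 626 GB)
364 GB → disk 4 (remaining 262 GB)
363 GB → disk 5 (remaining 637 GB)
357 GB → disk 5 (remaining 280 GB)
349 GB → disk 6 (remaining 651 GB)
341 GB → disk 6 (remaining 310 GB)
336 GB → disk 7 (remaining 664 GB)

7 disks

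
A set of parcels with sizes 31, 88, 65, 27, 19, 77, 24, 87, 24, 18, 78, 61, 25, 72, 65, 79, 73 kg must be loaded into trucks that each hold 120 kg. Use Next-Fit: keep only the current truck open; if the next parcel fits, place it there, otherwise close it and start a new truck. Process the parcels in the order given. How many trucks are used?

10

31 kg → truck 1 (remaining 89 kg)
88 kg → truck 1 (remaining 1 kg)
65 kg → truck 2 (remaining 55 kg)
27 kg → truck 2 (remaining 28 kg)
19 kg → truck 2 (remaining 9 kg)
77 kg → truck 3 (remaining 43 kg)
24 kg → truck 3 (remaining 19 kg)
87 kg → truck 4 (remaining 33 kg)
24 kg → truck 4 (remaining 9 kg)
18 kg → truck 5 (remaining 102 kg)
78 kg → truck 5 (remaining 24 kg)
61 kg → truck 6 (remaining 59 kg)
25 kg → truck 6 (remaining 34 kg)
72 kg → truck 7 (remaining 48 kg)
65 kg → truck 8 (remaining 55 kg)
79 kg → truck 9 (remaining 41 kg)
73 kg → truck 10 (remaining 47 kg)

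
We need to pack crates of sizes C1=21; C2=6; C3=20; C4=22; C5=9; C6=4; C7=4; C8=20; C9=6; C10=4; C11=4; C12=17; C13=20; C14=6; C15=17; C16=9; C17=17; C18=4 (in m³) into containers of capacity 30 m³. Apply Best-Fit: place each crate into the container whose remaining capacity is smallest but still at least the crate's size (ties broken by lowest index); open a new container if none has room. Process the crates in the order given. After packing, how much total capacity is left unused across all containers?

30

C1 (21 m³) → container 1 (remaining 9 m³)
C2 (6 m³) → container 1 (remaining 3 m³)
C3 (20 m³) → container 2 (remaining 10 m³)
C4 (22 m³) → container 3 (remaining 8 m³)
C5 (9 m³) → container 2 (remaining 1 m³)
C6 (4 m³) → container 3 (remaining 4 m³)
C7 (4 m³) → container 3 (remaining 0 m³)
C8 (20 m³) → container 4 (remaining 10 m³)
C9 (6 m³) → container 4 (remaining 4 m³)
C10 (4 m³) → container 4 (remaining 0 m³)
C11 (4 m³) → container 5 (remaining 26 m³)
C12 (17 m³) → container 5 (remaining 9 m³)
C13 (20 m³) → container 6 (remaining 10 m³)
C14 (6 m³) → container 5 (remaining 3 m³)
C15 (17 m³) → container 7 (remaining 13 m³)
C16 (9 m³) → container 6 (remaining 1 m³)
C17 (17 m³) → container 8 (remaining 13 m³)
C18 (4 m³) → container 7 (remaining 9 m³)
8 containers × 30 m³ = 240 m³; used 210 m³; unused 30 m³.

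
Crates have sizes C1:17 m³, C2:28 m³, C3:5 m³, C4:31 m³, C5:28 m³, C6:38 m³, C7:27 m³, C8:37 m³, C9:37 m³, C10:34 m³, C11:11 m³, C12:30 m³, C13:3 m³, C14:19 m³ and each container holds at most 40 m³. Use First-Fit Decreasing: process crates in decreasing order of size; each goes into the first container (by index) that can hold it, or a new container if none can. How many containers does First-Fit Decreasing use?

10

Sorted descending: 38, 37, 37, 34, 31, 30, 28, 28, 27, 19, 17, 11, 5, 3.
38 m³ → container 1 (remaining 2 m³)
37 m³ → container 2 (remaining 3 m³)
37 m³ → container 3 (remaining 3 m³)
34 m³ → container 4 (remaining 6 m³)
31 m³ → container 5 (remaining 9 m³)
30 m³ → container 6 (remaining 10 m³)
28 m³ → container 7 (remaining 12 m³)
28 m³ → container 8 (remaining 12 m³)
27 m³ → container 9 (remaining 13 m³)
19 m³ → container 10 (remaining 21 m³)
17 m³ → container 10 (remaining 4 m³)
11 m³ → container 7 (remaining 1 m³)
5 m³ → container 4 (remaining 1 m³)
3 m³ → container 2 (remaining 0 m³)
Final containers: [38] [37,3] [37] [34,5] [31] [30] [28,11] [28] [27] [19,17].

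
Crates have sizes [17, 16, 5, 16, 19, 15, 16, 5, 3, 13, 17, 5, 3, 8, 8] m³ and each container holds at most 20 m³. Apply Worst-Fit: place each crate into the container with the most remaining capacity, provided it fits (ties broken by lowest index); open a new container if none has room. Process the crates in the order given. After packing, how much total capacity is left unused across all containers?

17 m³ → container 1 (remaining 3 m³)
16 m³ → container 2 (remaining 4 m³)
5 m³ → container 3 (remaining 15 m³)
16 m³ → container 4 (remaining 4 m³)
19 m³ → container 5 (remaining 1 m³)
15 m³ → container 3 (remaining 0 m³)
16 m³ → container 6 (remaining 4 m³)
5 m³ → container 7 (remaining 15 m³)
3 m³ → container 7 (remaining 12 m³)
13 m³ → container 8 (remaining 7 m³)
17 m³ → container 9 (remaining 3 m³)
5 m³ → container 7 (remaining 7 m³)
3 m³ → container 7 (remaining 4 m³)
8 m³ → container 10 (remaining 12 m³)
8 m³ → container 10 (remaining 4 m³)
10 containers × 20 m³ = 200 m³; used 166 m³; unused 34 m³.

34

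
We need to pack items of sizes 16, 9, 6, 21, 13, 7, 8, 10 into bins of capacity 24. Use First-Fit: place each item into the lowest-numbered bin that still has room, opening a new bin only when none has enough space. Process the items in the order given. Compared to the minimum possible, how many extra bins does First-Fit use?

1

First-Fit: [16,6] [9,13] [21] [7,8] [10] → 5 bins.
Total size 90; any packing needs at least ⌈90/24⌉ = 4 bins.
An optimal packing achieves that bound: [21] [16,8] [13,10] [9,7,6] → 4 bins.
Excess: 5 − 4 = 1.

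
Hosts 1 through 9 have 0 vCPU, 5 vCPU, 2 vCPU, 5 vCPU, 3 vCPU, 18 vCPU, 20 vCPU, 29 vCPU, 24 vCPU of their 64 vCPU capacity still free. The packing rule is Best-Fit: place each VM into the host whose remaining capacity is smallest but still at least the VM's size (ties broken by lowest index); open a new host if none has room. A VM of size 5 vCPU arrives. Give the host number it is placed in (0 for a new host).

2

Hosts with room: host 2 (5 vCPU), host 4 (5 vCPU), host 6 (18 vCPU), host 7 (20 vCPU), host 8 (29 vCPU), host 9 (24 vCPU).
Tightest fit is host 2 with 5 vCPU free.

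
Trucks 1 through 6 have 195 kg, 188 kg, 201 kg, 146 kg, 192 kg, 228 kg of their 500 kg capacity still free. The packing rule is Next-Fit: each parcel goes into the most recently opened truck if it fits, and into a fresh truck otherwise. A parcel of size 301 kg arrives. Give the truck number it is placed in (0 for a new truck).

0

Next-Fit only looks at truck 6, which has 228 kg free.
301 kg does not fit, so a new truck is opened.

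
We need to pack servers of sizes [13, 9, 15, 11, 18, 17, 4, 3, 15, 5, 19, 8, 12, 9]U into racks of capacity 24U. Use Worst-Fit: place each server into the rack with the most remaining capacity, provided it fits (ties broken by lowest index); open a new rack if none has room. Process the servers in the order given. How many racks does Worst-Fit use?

8 racks

13U → rack 1 (remaining 11U)
9U → rack 1 (remaining 2U)
15U → rack 2 (remaining 9U)
11U → rack 3 (remaining 13U)
18U → rack 4 (remaining 6U)
17U → rack 5 (remaining 7U)
4U → rack 3 (remaining 9U)
3U → rack 2 (remaining 6U)
15U → rack 6 (remaining 9U)
5U → rack 3 (remaining 4U)
19U → rack 7 (remaining 5U)
8U → rack 6 (remaining 1U)
12U → rack 8 (remaining 12U)
9U → rack 8 (remaining 3U)
Final racks: [13,9] [15,3] [11,4,5] [18] [17] [15,8] [19] [12,9].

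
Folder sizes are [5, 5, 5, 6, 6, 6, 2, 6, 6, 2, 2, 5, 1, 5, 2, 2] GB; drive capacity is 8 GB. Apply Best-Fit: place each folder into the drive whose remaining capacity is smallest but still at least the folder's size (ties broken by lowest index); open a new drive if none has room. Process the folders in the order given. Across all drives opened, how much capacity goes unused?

14

drive 1: place 5 GB, 3 GB left
drive 2: place 5 GB, 3 GB left
drive 3: place 5 GB, 3 GB left
drive 4: place 6 GB, 2 GB left
drive 5: place 6 GB, 2 GB left
drive 6: place 6 GB, 2 GB left
drive 4: place 2 GB, 0 GB left
drive 7: place 6 GB, 2 GB left
drive 8: place 6 GB, 2 GB left
drive 5: place 2 GB, 0 GB left
drive 6: place 2 GB, 0 GB left
drive 9: place 5 GB, 3 GB left
drive 7: place 1 GB, 1 GB left
drive 10: place 5 GB, 3 GB left
drive 8: place 2 GB, 0 GB left
drive 1: place 2 GB, 1 GB left
10 drives × 8 GB = 80 GB; used 66 GB; unused 14 GB.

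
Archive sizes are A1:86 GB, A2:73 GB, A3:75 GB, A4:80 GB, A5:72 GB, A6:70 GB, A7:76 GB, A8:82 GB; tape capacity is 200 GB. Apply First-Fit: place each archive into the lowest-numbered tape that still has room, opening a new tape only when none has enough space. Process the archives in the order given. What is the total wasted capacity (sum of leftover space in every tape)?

A1 (86 GB) → tape 1 (remaining 114 GB)
A2 (73 GB) → tape 1 (remaining 41 GB)
A3 (75 GB) → tape 2 (remaining 125 GB)
A4 (80 GB) → tape 2 (remaining 45 GB)
A5 (72 GB) → tape 3 (remaining 128 GB)
A6 (70 GB) → tape 3 (remaining 58 GB)
A7 (76 GB) → tape 4 (remaining 124 GB)
A8 (82 GB) → tape 4 (remaining 42 GB)
4 tapes × 200 GB = 800 GB; used 614 GB; unused 186 GB.

186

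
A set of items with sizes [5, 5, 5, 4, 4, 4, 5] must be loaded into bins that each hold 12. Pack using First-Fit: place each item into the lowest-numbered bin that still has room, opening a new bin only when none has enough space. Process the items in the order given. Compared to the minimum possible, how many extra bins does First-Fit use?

1

First-Fit: [5,5] [5,4] [4,4] [5] → 4 bins.
Total size 32; any packing needs at least ⌈32/12⌉ = 3 bins.
An optimal packing achieves that bound: [5,5] [5,5] [4,4,4] → 3 bins.
Excess: 4 − 3 = 1.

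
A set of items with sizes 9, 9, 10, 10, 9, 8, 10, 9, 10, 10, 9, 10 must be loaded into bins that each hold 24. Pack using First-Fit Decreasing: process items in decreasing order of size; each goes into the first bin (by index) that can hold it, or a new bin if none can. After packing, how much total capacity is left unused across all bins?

Sorted descending: 10, 10, 10, 10, 10, 10, 9, 9, 9, 9, 9, 8.
bin 1: place 10, 14 left
bin 1: place 10, 4 left
bin 2: place 10, 14 left
bin 2: place 10, 4 left
bin 3: place 10, 14 left
bin 3: place 10, 4 left
bin 4: place 9, 15 left
bin 4: place 9, 6 left
bin 5: place 9, 15 left
bin 5: place 9, 6 left
bin 6: place 9, 15 left
bin 6: place 8, 7 left
6 bins × 24 = 144; used 113; unused 31.

31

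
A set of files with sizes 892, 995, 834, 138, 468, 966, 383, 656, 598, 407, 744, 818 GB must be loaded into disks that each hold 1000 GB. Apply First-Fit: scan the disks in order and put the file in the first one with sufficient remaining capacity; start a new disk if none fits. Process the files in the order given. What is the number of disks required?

10 disks

892 GB → disk 1 (remaining 108 GB)
995 GB → disk 2 (remaining 5 GB)
834 GB → disk 3 (remaining 166 GB)
138 GB → disk 3 (remaining 28 GB)
468 GB → disk 4 (remaining 532 GB)
966 GB → disk 5 (remaining 34 GB)
383 GB → disk 4 (remaining 149 GB)
656 GB → disk 6 (remaining 344 GB)
598 GB → disk 7 (remaining 402 GB)
407 GB → disk 8 (remaining 593 GB)
744 GB → disk 9 (remaining 256 GB)
818 GB → disk 10 (remaining 182 GB)
Final disks: [892] [995] [834,138] [468,383] [966] [656] [598] [407] [744] [818].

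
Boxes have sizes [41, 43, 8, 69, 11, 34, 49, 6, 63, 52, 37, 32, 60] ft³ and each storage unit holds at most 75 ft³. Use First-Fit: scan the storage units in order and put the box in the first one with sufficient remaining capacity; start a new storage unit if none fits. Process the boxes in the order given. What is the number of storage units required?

8

41 ft³ → storage unit 1 (remaining 34 ft³)
43 ft³ → storage unit 2 (remaining 32 ft³)
8 ft³ → storage unit 1 (remaining 26 ft³)
69 ft³ → storage unit 3 (remaining 6 ft³)
11 ft³ → storage unit 1 (remaining 15 ft³)
34 ft³ → storage unit 4 (remaining 41 ft³)
49 ft³ → storage unit 5 (remaining 26 ft³)
6 ft³ → storage unit 1 (remaining 9 ft³)
63 ft³ → storage unit 6 (remaining 12 ft³)
52 ft³ → storage unit 7 (remaining 23 ft³)
37 ft³ → storage unit 4 (remaining 4 ft³)
32 ft³ → storage unit 2 (remaining 0 ft³)
60 ft³ → storage unit 8 (remaining 15 ft³)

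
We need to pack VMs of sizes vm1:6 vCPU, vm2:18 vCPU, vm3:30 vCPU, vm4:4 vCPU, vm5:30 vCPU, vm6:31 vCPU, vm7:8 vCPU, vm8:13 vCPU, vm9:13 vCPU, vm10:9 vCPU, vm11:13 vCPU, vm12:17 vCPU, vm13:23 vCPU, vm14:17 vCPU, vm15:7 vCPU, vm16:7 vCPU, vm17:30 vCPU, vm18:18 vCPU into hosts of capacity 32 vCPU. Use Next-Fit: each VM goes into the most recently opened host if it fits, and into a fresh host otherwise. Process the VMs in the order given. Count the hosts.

host 1: place vm1 (6 vCPU), 26 vCPU left
host 1: place vm2 (18 vCPU), 8 vCPU left
host 2: place vm3 (30 vCPU), 2 vCPU left
host 3: place vm4 (4 vCPU), 28 vCPU left
host 4: place vm5 (30 vCPU), 2 vCPU left
host 5: place vm6 (31 vCPU), 1 vCPU left
host 6: place vm7 (8 vCPU), 24 vCPU left
host 6: place vm8 (13 vCPU), 11 vCPU left
host 7: place vm9 (13 vCPU), 19 vCPU left
host 7: place vm10 (9 vCPU), 10 vCPU left
host 8: place vm11 (13 vCPU), 19 vCPU left
host 8: place vm12 (17 vCPU), 2 vCPU left
host 9: place vm13 (23 vCPU), 9 vCPU left
host 10: place vm14 (17 vCPU), 15 vCPU left
host 10: place vm15 (7 vCPU), 8 vCPU left
host 10: place vm16 (7 vCPU), 1 vCPU left
host 11: place vm17 (30 vCPU), 2 vCPU left
host 12: place vm18 (18 vCPU), 14 vCPU left
Final hosts: [6,18] [30] [4] [30] [31] [8,13] [13,9] [13,17] [23] [17,7,7] [30] [18].

12 hosts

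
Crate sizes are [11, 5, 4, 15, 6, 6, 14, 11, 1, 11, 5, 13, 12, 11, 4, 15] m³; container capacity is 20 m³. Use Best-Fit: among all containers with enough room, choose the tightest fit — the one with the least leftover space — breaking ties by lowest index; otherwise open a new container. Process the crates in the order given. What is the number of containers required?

10

container 1: place 11 m³, 9 m³ left
container 1: place 5 m³, 4 m³ left
container 1: place 4 m³, 0 m³ left
container 2: place 15 m³, 5 m³ left
container 3: place 6 m³, 14 m³ left
container 3: place 6 m³, 8 m³ left
container 4: place 14 m³, 6 m³ left
container 5: place 11 m³, 9 m³ left
container 2: place 1 m³, 4 m³ left
container 6: place 11 m³, 9 m³ left
container 4: place 5 m³, 1 m³ left
container 7: place 13 m³, 7 m³ left
container 8: place 12 m³, 8 m³ left
container 9: place 11 m³, 9 m³ left
container 2: place 4 m³, 0 m³ left
container 10: place 15 m³, 5 m³ left
Final containers: [11,5,4] [15,1,4] [6,6] [14,5] [11] [11] [13] [12] [11] [15].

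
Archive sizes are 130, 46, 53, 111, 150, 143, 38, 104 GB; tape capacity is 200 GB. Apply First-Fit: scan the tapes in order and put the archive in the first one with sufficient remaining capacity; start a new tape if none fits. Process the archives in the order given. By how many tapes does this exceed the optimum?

First-Fit: [130,46] [53,111] [150,38] [143] [104] → 5 tapes.
5 archives exceed 100 GB (half the capacity), and no two of those can share a tape, so at least 5 tapes are needed.
So 5 is already optimal.

0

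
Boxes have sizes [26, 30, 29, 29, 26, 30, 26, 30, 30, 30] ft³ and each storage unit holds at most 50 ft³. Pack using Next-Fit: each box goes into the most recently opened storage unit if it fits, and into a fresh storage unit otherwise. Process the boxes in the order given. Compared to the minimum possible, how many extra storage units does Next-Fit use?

Next-Fit: [26] [30] [29] [29] [26] [30] [26] [30] [30] [30] → 10 storage units.
10 boxes exceed 25 ft³ (half the capacity), and no two of those can share a storage unit, so at least 10 storage units are needed.
So 10 is already optimal.

0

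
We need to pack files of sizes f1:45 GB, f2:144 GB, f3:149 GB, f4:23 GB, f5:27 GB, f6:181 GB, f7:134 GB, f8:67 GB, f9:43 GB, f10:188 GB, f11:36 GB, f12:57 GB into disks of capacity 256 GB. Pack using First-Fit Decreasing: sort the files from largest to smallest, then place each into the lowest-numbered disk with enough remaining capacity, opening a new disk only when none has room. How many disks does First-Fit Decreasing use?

5

Sorted descending: 188, 181, 149, 144, 134, 67, 57, 45, 43, 36, 27, 23.
188 GB → disk 1 (remaining 68 GB)
181 GB → disk 2 (remaining 75 GB)
149 GB → disk 3 (remaining 107 GB)
144 GB → disk 4 (remaining 112 GB)
134 GB → disk 5 (remaining 122 GB)
67 GB → disk 1 (remaining 1 GB)
57 GB → disk 2 (remaining 18 GB)
45 GB → disk 3 (remaining 62 GB)
43 GB → disk 3 (remaining 19 GB)
36 GB → disk 4 (remaining 76 GB)
27 GB → disk 4 (remaining 49 GB)
23 GB → disk 4 (remaining 26 GB)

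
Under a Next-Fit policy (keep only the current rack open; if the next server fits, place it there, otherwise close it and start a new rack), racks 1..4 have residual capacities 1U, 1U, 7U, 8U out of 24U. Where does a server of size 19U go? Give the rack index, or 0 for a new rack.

Next-Fit only looks at rack 4, which has 8U free.
19U does not fit, so a new rack is opened.

0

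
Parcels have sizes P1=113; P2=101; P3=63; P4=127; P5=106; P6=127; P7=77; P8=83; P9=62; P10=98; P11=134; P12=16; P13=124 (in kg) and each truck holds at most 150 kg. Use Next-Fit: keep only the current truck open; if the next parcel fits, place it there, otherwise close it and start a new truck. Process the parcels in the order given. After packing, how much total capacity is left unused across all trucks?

419

truck 1: place P1 (113 kg), 37 kg left
truck 2: place P2 (101 kg), 49 kg left
truck 3: place P3 (63 kg), 87 kg left
truck 4: place P4 (127 kg), 23 kg left
truck 5: place P5 (106 kg), 44 kg left
truck 6: place P6 (127 kg), 23 kg left
truck 7: place P7 (77 kg), 73 kg left
truck 8: place P8 (83 kg), 67 kg left
truck 8: place P9 (62 kg), 5 kg left
truck 9: place P10 (98 kg), 52 kg left
truck 10: place P11 (134 kg), 16 kg left
truck 10: place P12 (16 kg), 0 kg left
truck 11: place P13 (124 kg), 26 kg left
11 trucks × 150 kg = 1650 kg; used 1231 kg; unused 419 kg.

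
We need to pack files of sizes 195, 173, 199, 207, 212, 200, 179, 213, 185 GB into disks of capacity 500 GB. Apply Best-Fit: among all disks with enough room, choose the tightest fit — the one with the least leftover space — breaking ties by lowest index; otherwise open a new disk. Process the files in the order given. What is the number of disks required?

Put 195 GB in disk 1; 305 GB remain.
Put 173 GB in disk 1; 132 GB remain.
Put 199 GB in disk 2; 301 GB remain.
Put 207 GB in disk 2; 94 GB remain.
Put 212 GB in disk 3; 288 GB remain.
Put 200 GB in disk 3; 88 GB remain.
Put 179 GB in disk 4; 321 GB remain.
Put 213 GB in disk 4; 108 GB remain.
Put 185 GB in disk 5; 315 GB remain.

5 disks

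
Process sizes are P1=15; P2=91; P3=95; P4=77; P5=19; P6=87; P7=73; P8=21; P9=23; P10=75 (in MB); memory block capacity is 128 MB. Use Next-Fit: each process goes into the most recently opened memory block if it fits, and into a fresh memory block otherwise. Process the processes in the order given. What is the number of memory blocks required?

6

Put P1 (15 MB) in memory block 1; 113 MB remain.
Put P2 (91 MB) in memory block 1; 22 MB remain.
Put P3 (95 MB) in memory block 2; 33 MB remain.
Put P4 (77 MB) in memory block 3; 51 MB remain.
Put P5 (19 MB) in memory block 3; 32 MB remain.
Put P6 (87 MB) in memory block 4; 41 MB remain.
Put P7 (73 MB) in memory block 5; 55 MB remain.
Put P8 (21 MB) in memory block 5; 34 MB remain.
Put P9 (23 MB) in memory block 5; 11 MB remain.
Put P10 (75 MB) in memory block 6; 53 MB remain.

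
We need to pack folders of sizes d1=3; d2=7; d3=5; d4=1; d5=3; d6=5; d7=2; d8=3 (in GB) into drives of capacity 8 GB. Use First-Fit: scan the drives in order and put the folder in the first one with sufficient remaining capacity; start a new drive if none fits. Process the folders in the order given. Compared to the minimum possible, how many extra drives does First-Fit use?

0

First-Fit: [3,5] [7,1] [3,5] [2,3] → 4 drives.
Total size 29 GB; any packing needs at least ⌈29/8⌉ = 4 drives.
So 4 is already optimal.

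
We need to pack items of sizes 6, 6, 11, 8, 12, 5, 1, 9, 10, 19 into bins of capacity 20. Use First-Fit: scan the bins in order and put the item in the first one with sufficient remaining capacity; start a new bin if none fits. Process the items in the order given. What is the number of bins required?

5

Put 6 in bin 1; 14 remain.
Put 6 in bin 1; 8 remain.
Put 11 in bin 2; 9 remain.
Put 8 in bin 1; 0 remain.
Put 12 in bin 3; 8 remain.
Put 5 in bin 2; 4 remain.
Put 1 in bin 2; 3 remain.
Put 9 in bin 4; 11 remain.
Put 10 in bin 4; 1 remain.
Put 19 in bin 5; 1 remain.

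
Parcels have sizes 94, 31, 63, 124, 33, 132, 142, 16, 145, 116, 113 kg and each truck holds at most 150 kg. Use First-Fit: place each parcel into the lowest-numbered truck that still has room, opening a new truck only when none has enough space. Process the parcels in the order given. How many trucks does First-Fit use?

8 trucks

truck 1: place 94 kg, 56 kg left
truck 1: place 31 kg, 25 kg left
truck 2: place 63 kg, 87 kg left
truck 3: place 124 kg, 26 kg left
truck 2: place 33 kg, 54 kg left
truck 4: place 132 kg, 18 kg left
truck 5: place 142 kg, 8 kg left
truck 1: place 16 kg, 9 kg left
truck 6: place 145 kg, 5 kg left
truck 7: place 116 kg, 34 kg left
truck 8: place 113 kg, 37 kg left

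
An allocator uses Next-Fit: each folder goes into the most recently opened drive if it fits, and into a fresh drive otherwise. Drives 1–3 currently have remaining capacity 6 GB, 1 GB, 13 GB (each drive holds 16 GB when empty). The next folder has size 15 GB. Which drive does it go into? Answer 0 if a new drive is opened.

0

Next-Fit only looks at drive 3, which has 13 GB free.
15 GB does not fit, so a new drive is opened.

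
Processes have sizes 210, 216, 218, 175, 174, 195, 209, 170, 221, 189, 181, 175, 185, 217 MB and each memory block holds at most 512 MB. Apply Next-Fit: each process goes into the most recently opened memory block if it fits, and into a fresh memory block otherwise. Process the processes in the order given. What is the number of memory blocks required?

7

210 MB → memory block 1 (remaining 302 MB)
216 MB → memory block 1 (remaining 86 MB)
218 MB → memory block 2 (remaining 294 MB)
175 MB → memory block 2 (remaining 119 MB)
174 MB → memory block 3 (remaining 338 MB)
195 MB → memory block 3 (remaining 143 MB)
209 MB → memory block 4 (remaining 303 MB)
170 MB → memory block 4 (remaining 133 MB)
221 MB → memory block 5 (remaining 291 MB)
189 MB → memory block 5 (remaining 102 MB)
181 MB → memory block 6 (remaining 331 MB)
175 MB → memory block 6 (remaining 156 MB)
185 MB → memory block 7 (remaining 327 MB)
217 MB → memory block 7 (remaining 110 MB)
Final memory blocks: [210,216] [218,175] [174,195] [209,170] [221,189] [181,175] [185,217].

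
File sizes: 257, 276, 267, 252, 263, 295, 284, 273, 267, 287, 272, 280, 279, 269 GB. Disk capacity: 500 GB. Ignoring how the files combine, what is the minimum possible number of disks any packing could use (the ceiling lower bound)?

Total size = 257 + 276 + 267 + 252 + 263 + 295 + 284 + 273 + 267 + 287 + 272 + 280 + 279 + 269 = 3821 GB.
⌈3821 / 500⌉ = 8.

8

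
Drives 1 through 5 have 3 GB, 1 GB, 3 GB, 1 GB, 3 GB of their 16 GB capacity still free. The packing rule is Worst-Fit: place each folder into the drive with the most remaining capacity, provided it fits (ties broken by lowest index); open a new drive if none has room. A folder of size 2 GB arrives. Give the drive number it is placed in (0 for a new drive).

1

Drives with room: drive 1 (3 GB), drive 3 (3 GB), drive 5 (3 GB).
Most room is drive 1 with 3 GB free.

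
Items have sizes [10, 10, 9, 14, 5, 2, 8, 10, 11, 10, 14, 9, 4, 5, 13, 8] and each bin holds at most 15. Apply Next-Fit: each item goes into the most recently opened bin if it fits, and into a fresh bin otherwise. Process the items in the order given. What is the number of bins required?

13 bins

bin 1: place 10, 5 left
bin 2: place 10, 5 left
bin 3: place 9, 6 left
bin 4: place 14, 1 left
bin 5: place 5, 10 left
bin 5: place 2, 8 left
bin 5: place 8, 0 left
bin 6: place 10, 5 left
bin 7: place 11, 4 left
bin 8: place 10, 5 left
bin 9: place 14, 1 left
bin 10: place 9, 6 left
bin 10: place 4, 2 left
bin 11: place 5, 10 left
bin 12: place 13, 2 left
bin 13: place 8, 7 left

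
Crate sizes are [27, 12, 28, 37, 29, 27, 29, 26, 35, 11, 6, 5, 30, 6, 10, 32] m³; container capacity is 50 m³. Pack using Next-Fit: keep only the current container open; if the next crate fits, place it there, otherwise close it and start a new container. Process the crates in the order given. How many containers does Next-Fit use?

Put 27 m³ in container 1; 23 m³ remain.
Put 12 m³ in container 1; 11 m³ remain.
Put 28 m³ in container 2; 22 m³ remain.
Put 37 m³ in container 3; 13 m³ remain.
Put 29 m³ in container 4; 21 m³ remain.
Put 27 m³ in container 5; 23 m³ remain.
Put 29 m³ in container 6; 21 m³ remain.
Put 26 m³ in container 7; 24 m³ remain.
Put 35 m³ in container 8; 15 m³ remain.
Put 11 m³ in container 8; 4 m³ remain.
Put 6 m³ in container 9; 44 m³ remain.
Put 5 m³ in container 9; 39 m³ remain.
Put 30 m³ in container 9; 9 m³ remain.
Put 6 m³ in container 9; 3 m³ remain.
Put 10 m³ in container 10; 40 m³ remain.
Put 32 m³ in container 10; 8 m³ remain.

10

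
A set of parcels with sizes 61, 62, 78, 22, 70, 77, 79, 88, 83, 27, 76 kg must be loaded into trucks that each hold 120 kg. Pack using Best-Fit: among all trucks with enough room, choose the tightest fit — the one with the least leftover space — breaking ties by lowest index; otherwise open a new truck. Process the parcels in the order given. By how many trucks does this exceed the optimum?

0

Best-Fit: [61] [62] [78,22] [70] [77] [79] [88,27] [83] [76] → 9 trucks.
9 parcels exceed 60 kg (half the capacity), and no two of those can share a truck, so at least 9 trucks are needed.
So 9 is already optimal.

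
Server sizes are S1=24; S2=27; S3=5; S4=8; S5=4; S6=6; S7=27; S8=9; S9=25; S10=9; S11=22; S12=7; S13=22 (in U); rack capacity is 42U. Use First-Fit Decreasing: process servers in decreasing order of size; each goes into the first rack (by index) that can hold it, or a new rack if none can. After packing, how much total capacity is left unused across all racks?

Sorted descending: 27, 27, 25, 24, 22, 22, 9, 9, 8, 7, 6, 5, 4.
Put 27U in rack 1; 15U remain.
Put 27U in rack 2; 15U remain.
Put 25U in rack 3; 17U remain.
Put 24U in rack 4; 18U remain.
Put 22U in rack 5; 20U remain.
Put 22U in rack 6; 20U remain.
Put 9U in rack 1; 6U remain.
Put 9U in rack 2; 6U remain.
Put 8U in rack 3; 9U remain.
Put 7U in rack 3; 2U remain.
Put 6U in rack 1; 0U remain.
Put 5U in rack 2; 1U remain.
Put 4U in rack 4; 14U remain.
6 racks × 42U = 252U; used 195U; unused 57U.

57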